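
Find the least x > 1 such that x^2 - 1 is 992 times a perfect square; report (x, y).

First expand sqrt(992) as a continued fraction. With x_i = (sqrt(992) + m_i)/d_i and (m_0, d_0) = (0, 1): a_0 = floor(sqrt(992)) = 31, since 31^2 = 961 <= 992 < 1024 = 32^2.
Iterate m_{i+1} = d_i*a_i - m_i, d_{i+1} = (992 - m_{i+1}^2)/d_i, a_{i+1} = floor((a_0 + m_{i+1})/d_{i+1}):
  m_1 = 1*31 - 0 = 31, d_1 = (992 - 31^2)/1 = 31/1 = 31, a_1 = floor((31 + 31)/31) = 2.
  m_2 = 31*2 - 31 = 31, d_2 = (992 - 31^2)/31 = 31/31 = 1, a_2 = floor((31 + 31)/1) = 62.
  m_3 = 1*62 - 31 = 31, d_3 = (992 - 31^2)/1 = 31/1 = 31: (m_3, d_3) = (m_1, d_1) = (31, 31), so from here the quotients repeat a_1, a_2; the period length is 2.
So sqrt(992) = [31; (2, 62)] with period length k = 2.
k is even, so the fundamental solution of x^2 - 992y^2 = 1 is (p_{k-1}, q_{k-1}) = (p_1, q_1); compute convergents through index 1.
Convergents (p_i = a_i*p_{i-1} + p_{i-2}, q_i = a_i*q_{i-1} + q_{i-2} with p_{-2}=0, p_{-1}=1, q_{-2}=1, q_{-1}=0):
  i=0: a_0=31, p_0 = 31*1 + 0 = 31, q_0 = 31*0 + 1 = 1.
  i=1: a_1=2, p_1 = 2*31 + 1 = 63, q_1 = 2*1 + 0 = 2.
Check: 63^2 - 992*2^2 = 3969 - 3968 = 1, so (x, y) = (63, 2) solves the equation, and by the theorem it is the least positive solution.

(x, y) = (63, 2)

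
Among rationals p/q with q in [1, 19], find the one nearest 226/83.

49/18

Expand x = 226/83 as a continued fraction with the Euclidean algorithm:
  226 = 2*83 + 60, so a_0 = 2.
  83 = 1*60 + 23, so a_1 = 1.
  60 = 2*23 + 14, so a_2 = 2.
  23 = 1*14 + 9, so a_3 = 1.
  14 = 1*9 + 5, so a_4 = 1.
  9 = 1*5 + 4, so a_5 = 1.
  5 = 1*4 + 1, so a_6 = 1.
  4 = 4*1 + 0, so a_7 = 4.
so x = [2; 1, 2, 1, 1, 1, 1, 4].
Convergents (p_i = a_i*p_{i-1} + p_{i-2}, q_i = a_i*q_{i-1} + q_{i-2} with p_{-2}=0, p_{-1}=1, q_{-2}=1, q_{-1}=0), until the denominator exceeds 19:
  i=0: a_0=2, p_0 = 2*1 + 0 = 2, q_0 = 2*0 + 1 = 1.
  i=1: a_1=1, p_1 = 1*2 + 1 = 3, q_1 = 1*1 + 0 = 1.
  i=2: a_2=2, p_2 = 2*3 + 2 = 8, q_2 = 2*1 + 1 = 3.
  i=3: a_3=1, p_3 = 1*8 + 3 = 11, q_3 = 1*3 + 1 = 4.
  i=4: a_4=1, p_4 = 1*11 + 8 = 19, q_4 = 1*4 + 3 = 7.
  i=5: a_5=1, p_5 = 1*19 + 11 = 30, q_5 = 1*7 + 4 = 11.
  i=6: a_6=1, p_6 = 1*30 + 19 = 49, q_6 = 1*11 + 7 = 18.
  i=7: a_7=4, p_7 = 4*49 + 30 = 226, q_7 = 4*18 + 11 = 83.
q_7 = 83 > 19, so the last convergent with denominator <= 19 is p_6/q_6 = 49/18.
The closest fraction with denominator <= 19 is either p_6/q_6 or the intermediate fraction (k*p_6 + p_5)/(k*q_6 + q_5) with the largest k >= 1 whose denominator stays <= 19; these approach x as k grows, and every other convergent or intermediate fraction in range is farther away.
Largest k: floor((19 - q_5)/q_6) = floor((19 - 11)/18) = 0.
Since k = 0, no intermediate fraction beyond p_6/q_6 has denominator <= 19, so the convergent 49/18 is the closest (its error is |226*18 - 49*83|/(83*18) = 1/1494).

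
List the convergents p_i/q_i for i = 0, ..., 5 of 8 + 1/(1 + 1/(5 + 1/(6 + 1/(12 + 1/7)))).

Using the convergent recurrence p_i = a_i*p_{i-1} + p_{i-2}, q_i = a_i*q_{i-1} + q_{i-2} with p_{-2}=0, p_{-1}=1, q_{-2}=1, q_{-1}=0:
  i=0: a_0=8, p_0 = 8*1 + 0 = 8, q_0 = 8*0 + 1 = 1.
  i=1: a_1=1, p_1 = 1*8 + 1 = 9, q_1 = 1*1 + 0 = 1.
  i=2: a_2=5, p_2 = 5*9 + 8 = 53, q_2 = 5*1 + 1 = 6.
  i=3: a_3=6, p_3 = 6*53 + 9 = 327, q_3 = 6*6 + 1 = 37.
  i=4: a_4=12, p_4 = 12*327 + 53 = 3977, q_4 = 12*37 + 6 = 450.
  i=5: a_5=7, p_5 = 7*3977 + 327 = 28166, q_5 = 7*450 + 37 = 3187.

8/1, 9/1, 53/6, 327/37, 3977/450, 28166/3187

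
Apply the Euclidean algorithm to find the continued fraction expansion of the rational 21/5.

[4; 5]

Run the Euclidean algorithm on 21 and 5; the successive quotients are the partial quotients a_0, a_1, ... (each step inverts the fractional part left over by the previous one):
  21 = 4*5 + 1, so a_0 = 4.
  5 = 5*1 + 0, so a_1 = 5.
The remainder reaches 0 after 2 divisions, so the expansion has 2 partial quotients, read off in order.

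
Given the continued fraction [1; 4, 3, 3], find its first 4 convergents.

Using the convergent recurrence p_i = a_i*p_{i-1} + p_{i-2}, q_i = a_i*q_{i-1} + q_{i-2} with p_{-2}=0, p_{-1}=1, q_{-2}=1, q_{-1}=0:
  i=0: a_0=1, p_0 = 1*1 + 0 = 1, q_0 = 1*0 + 1 = 1.
  i=1: a_1=4, p_1 = 4*1 + 1 = 5, q_1 = 4*1 + 0 = 4.
  i=2: a_2=3, p_2 = 3*5 + 1 = 16, q_2 = 3*4 + 1 = 13.
  i=3: a_3=3, p_3 = 3*16 + 5 = 53, q_3 = 3*13 + 4 = 43.

1/1, 5/4, 16/13, 53/43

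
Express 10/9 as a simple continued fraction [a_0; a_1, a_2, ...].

[1; 9]

Run the Euclidean algorithm on 10 and 9; the successive quotients are the partial quotients a_0, a_1, ... (each step inverts the fractional part left over by the previous one):
  10 = 1*9 + 1, so a_0 = 1.
  9 = 9*1 + 0, so a_1 = 9.
The remainder reaches 0 after 2 divisions, so the expansion has 2 partial quotients, read off in order.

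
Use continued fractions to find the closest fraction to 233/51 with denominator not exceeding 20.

Expand x = 233/51 as a continued fraction with the Euclidean algorithm:
  233 = 4*51 + 29, so a_0 = 4.
  51 = 1*29 + 22, so a_1 = 1.
  29 = 1*22 + 7, so a_2 = 1.
  22 = 3*7 + 1, so a_3 = 3.
  7 = 7*1 + 0, so a_4 = 7.
so x = [4; 1, 1, 3, 7].
Convergents (p_i = a_i*p_{i-1} + p_{i-2}, q_i = a_i*q_{i-1} + q_{i-2} with p_{-2}=0, p_{-1}=1, q_{-2}=1, q_{-1}=0), until the denominator exceeds 20:
  i=0: a_0=4, p_0 = 4*1 + 0 = 4, q_0 = 4*0 + 1 = 1.
  i=1: a_1=1, p_1 = 1*4 + 1 = 5, q_1 = 1*1 + 0 = 1.
  i=2: a_2=1, p_2 = 1*5 + 4 = 9, q_2 = 1*1 + 1 = 2.
  i=3: a_3=3, p_3 = 3*9 + 5 = 32, q_3 = 3*2 + 1 = 7.
  i=4: a_4=7, p_4 = 7*32 + 9 = 233, q_4 = 7*7 + 2 = 51.
q_4 = 51 > 20, so the last convergent with denominator <= 20 is p_3/q_3 = 32/7.
The closest fraction with denominator <= 20 is either p_3/q_3 or the intermediate fraction (k*p_3 + p_2)/(k*q_3 + q_2) with the largest k >= 1 whose denominator stays <= 20; these approach x as k grows, and every other convergent or intermediate fraction in range is farther away.
Largest k: floor((20 - q_2)/q_3) = floor((20 - 2)/7) = 2.
That gives (2*32 + 9)/(2*7 + 2) = 73/16.
Compare the errors: |x - 32/7| = |233*7 - 32*51|/(51*7) = 1/357, and |x - 73/16| = |233*16 - 73*51|/(51*16) = 5/816.
Cross-multiplying, 1*816 = 816 < 1785 = 5*357, so 1/357 is smaller: the convergent 32/7 is closer to x than 73/16.

32/7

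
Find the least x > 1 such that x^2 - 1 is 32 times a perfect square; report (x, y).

(x, y) = (17, 3)

First expand sqrt(32) as a continued fraction. With x_i = (sqrt(32) + m_i)/d_i and (m_0, d_0) = (0, 1): a_0 = floor(sqrt(32)) = 5, since 5^2 = 25 <= 32 < 36 = 6^2.
Iterate m_{i+1} = d_i*a_i - m_i, d_{i+1} = (32 - m_{i+1}^2)/d_i, a_{i+1} = floor((a_0 + m_{i+1})/d_{i+1}):
  m_1 = 1*5 - 0 = 5, d_1 = (32 - 5^2)/1 = 7/1 = 7, a_1 = floor((5 + 5)/7) = 1.
  m_2 = 7*1 - 5 = 2, d_2 = (32 - 2^2)/7 = 28/7 = 4, a_2 = floor((5 + 2)/4) = 1.
  m_3 = 4*1 - 2 = 2, d_3 = (32 - 2^2)/4 = 28/4 = 7, a_3 = floor((5 + 2)/7) = 1.
  m_4 = 7*1 - 2 = 5, d_4 = (32 - 5^2)/7 = 7/7 = 1, a_4 = floor((5 + 5)/1) = 10.
  m_5 = 1*10 - 5 = 5, d_5 = (32 - 5^2)/1 = 7/1 = 7: (m_5, d_5) = (m_1, d_1) = (5, 7), so from here the quotients repeat a_1, ..., a_4; the period length is 4.
So sqrt(32) = [5; (1, 1, 1, 10)] with period length k = 4.
k is even, so the fundamental solution of x^2 - 32y^2 = 1 is (p_{k-1}, q_{k-1}) = (p_3, q_3); compute convergents through index 3.
Convergents (p_i = a_i*p_{i-1} + p_{i-2}, q_i = a_i*q_{i-1} + q_{i-2} with p_{-2}=0, p_{-1}=1, q_{-2}=1, q_{-1}=0):
  i=0: a_0=5, p_0 = 5*1 + 0 = 5, q_0 = 5*0 + 1 = 1.
  i=1: a_1=1, p_1 = 1*5 + 1 = 6, q_1 = 1*1 + 0 = 1.
  i=2: a_2=1, p_2 = 1*6 + 5 = 11, q_2 = 1*1 + 1 = 2.
  i=3: a_3=1, p_3 = 1*11 + 6 = 17, q_3 = 1*2 + 1 = 3.
Check: 17^2 - 32*3^2 = 289 - 288 = 1, so (x, y) = (17, 3) solves the equation, and by the theorem it is the least positive solution.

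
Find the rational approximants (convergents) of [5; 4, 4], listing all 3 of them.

5/1, 21/4, 89/17

Using the convergent recurrence p_i = a_i*p_{i-1} + p_{i-2}, q_i = a_i*q_{i-1} + q_{i-2} with p_{-2}=0, p_{-1}=1, q_{-2}=1, q_{-1}=0:
  i=0: a_0=5, p_0 = 5*1 + 0 = 5, q_0 = 5*0 + 1 = 1.
  i=1: a_1=4, p_1 = 4*5 + 1 = 21, q_1 = 4*1 + 0 = 4.
  i=2: a_2=4, p_2 = 4*21 + 5 = 89, q_2 = 4*4 + 1 = 17.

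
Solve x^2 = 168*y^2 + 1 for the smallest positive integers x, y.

(x, y) = (13, 1)

First expand sqrt(168) as a continued fraction. With x_i = (sqrt(168) + m_i)/d_i and (m_0, d_0) = (0, 1): a_0 = floor(sqrt(168)) = 12, since 12^2 = 144 <= 168 < 169 = 13^2.
Iterate m_{i+1} = d_i*a_i - m_i, d_{i+1} = (168 - m_{i+1}^2)/d_i, a_{i+1} = floor((a_0 + m_{i+1})/d_{i+1}):
  m_1 = 1*12 - 0 = 12, d_1 = (168 - 12^2)/1 = 24/1 = 24, a_1 = floor((12 + 12)/24) = 1.
  m_2 = 24*1 - 12 = 12, d_2 = (168 - 12^2)/24 = 24/24 = 1, a_2 = floor((12 + 12)/1) = 24.
  m_3 = 1*24 - 12 = 12, d_3 = (168 - 12^2)/1 = 24/1 = 24: (m_3, d_3) = (m_1, d_1) = (12, 24), so from here the quotients repeat a_1, a_2; the period length is 2.
So sqrt(168) = [12; (1, 24)] with period length k = 2.
k is even, so the fundamental solution of x^2 - 168y^2 = 1 is (p_{k-1}, q_{k-1}) = (p_1, q_1); compute convergents through index 1.
Convergents (p_i = a_i*p_{i-1} + p_{i-2}, q_i = a_i*q_{i-1} + q_{i-2} with p_{-2}=0, p_{-1}=1, q_{-2}=1, q_{-1}=0):
  i=0: a_0=12, p_0 = 12*1 + 0 = 12, q_0 = 12*0 + 1 = 1.
  i=1: a_1=1, p_1 = 1*12 + 1 = 13, q_1 = 1*1 + 0 = 1.
Check: 13^2 - 168*1^2 = 169 - 168 = 1, so (x, y) = (13, 1) solves the equation, and by the theorem it is the least positive solution.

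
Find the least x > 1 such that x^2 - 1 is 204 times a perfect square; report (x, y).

(x, y) = (4999, 350)

First expand sqrt(204) as a continued fraction. With x_i = (sqrt(204) + m_i)/d_i and (m_0, d_0) = (0, 1): a_0 = floor(sqrt(204)) = 14, since 14^2 = 196 <= 204 < 225 = 15^2.
Iterate m_{i+1} = d_i*a_i - m_i, d_{i+1} = (204 - m_{i+1}^2)/d_i, a_{i+1} = floor((a_0 + m_{i+1})/d_{i+1}):
  m_1 = 1*14 - 0 = 14, d_1 = (204 - 14^2)/1 = 8/1 = 8, a_1 = floor((14 + 14)/8) = 3.
  m_2 = 8*3 - 14 = 10, d_2 = (204 - 10^2)/8 = 104/8 = 13, a_2 = floor((14 + 10)/13) = 1.
  m_3 = 13*1 - 10 = 3, d_3 = (204 - 3^2)/13 = 195/13 = 15, a_3 = floor((14 + 3)/15) = 1.
  m_4 = 15*1 - 3 = 12, d_4 = (204 - 12^2)/15 = 60/15 = 4, a_4 = floor((14 + 12)/4) = 6.
  m_5 = 4*6 - 12 = 12, d_5 = (204 - 12^2)/4 = 60/4 = 15, a_5 = floor((14 + 12)/15) = 1.
  m_6 = 15*1 - 12 = 3, d_6 = (204 - 3^2)/15 = 195/15 = 13, a_6 = floor((14 + 3)/13) = 1.
  m_7 = 13*1 - 3 = 10, d_7 = (204 - 10^2)/13 = 104/13 = 8, a_7 = floor((14 + 10)/8) = 3.
  m_8 = 8*3 - 10 = 14, d_8 = (204 - 14^2)/8 = 8/8 = 1, a_8 = floor((14 + 14)/1) = 28.
  m_9 = 1*28 - 14 = 14, d_9 = (204 - 14^2)/1 = 8/1 = 8: (m_9, d_9) = (m_1, d_1) = (14, 8), so from here the quotients repeat a_1, ..., a_8; the period length is 8.
So sqrt(204) = [14; (3, 1, 1, 6, 1, 1, 3, 28)] with period length k = 8.
k is even, so the fundamental solution of x^2 - 204y^2 = 1 is (p_{k-1}, q_{k-1}) = (p_7, q_7); compute convergents through index 7.
Convergents (p_i = a_i*p_{i-1} + p_{i-2}, q_i = a_i*q_{i-1} + q_{i-2} with p_{-2}=0, p_{-1}=1, q_{-2}=1, q_{-1}=0):
  i=0: a_0=14, p_0 = 14*1 + 0 = 14, q_0 = 14*0 + 1 = 1.
  i=1: a_1=3, p_1 = 3*14 + 1 = 43, q_1 = 3*1 + 0 = 3.
  i=2: a_2=1, p_2 = 1*43 + 14 = 57, q_2 = 1*3 + 1 = 4.
  i=3: a_3=1, p_3 = 1*57 + 43 = 100, q_3 = 1*4 + 3 = 7.
  i=4: a_4=6, p_4 = 6*100 + 57 = 657, q_4 = 6*7 + 4 = 46.
  i=5: a_5=1, p_5 = 1*657 + 100 = 757, q_5 = 1*46 + 7 = 53.
  i=6: a_6=1, p_6 = 1*757 + 657 = 1414, q_6 = 1*53 + 46 = 99.
  i=7: a_7=3, p_7 = 3*1414 + 757 = 4999, q_7 = 3*99 + 53 = 350.
Check: 4999^2 - 204*350^2 = 24990001 - 24990000 = 1, so (x, y) = (4999, 350) solves the equation, and by the theorem it is the least positive solution.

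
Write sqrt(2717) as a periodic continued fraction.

Write x_i = (sqrt(2717) + m_i)/d_i with (m_0, d_0) = (0, 1). a_0 = floor(sqrt(2717)) = 52, since 52^2 = 2704 <= 2717 < 2809 = 53^2.
Iterate m_{i+1} = d_i*a_i - m_i, d_{i+1} = (2717 - m_{i+1}^2)/d_i, a_{i+1} = floor((a_0 + m_{i+1})/d_{i+1}):
  m_1 = 1*52 - 0 = 52, d_1 = (2717 - 52^2)/1 = 13/1 = 13, a_1 = floor((52 + 52)/13) = 8.
  m_2 = 13*8 - 52 = 52, d_2 = (2717 - 52^2)/13 = 13/13 = 1, a_2 = floor((52 + 52)/1) = 104.
  m_3 = 1*104 - 52 = 52, d_3 = (2717 - 52^2)/1 = 13/1 = 13: (m_3, d_3) = (m_1, d_1) = (52, 13), so from here the quotients repeat a_1, a_2; the period length is 2.
Hence the expansion of sqrt(2717) is a_0 = 52 followed by the repeating block 8, 104 (period 2).

[52; (8, 104)]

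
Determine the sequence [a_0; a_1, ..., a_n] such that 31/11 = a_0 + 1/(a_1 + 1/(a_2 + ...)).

[2; 1, 4, 2]

Run the Euclidean algorithm on 31 and 11; the successive quotients are the partial quotients a_0, a_1, ... (each step inverts the fractional part left over by the previous one):
  31 = 2*11 + 9, so a_0 = 2.
  11 = 1*9 + 2, so a_1 = 1.
  9 = 4*2 + 1, so a_2 = 4.
  2 = 2*1 + 0, so a_3 = 2.
The remainder reaches 0 after 4 divisions, so the expansion has 4 partial quotients, read off in order.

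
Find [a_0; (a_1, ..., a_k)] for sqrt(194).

Write x_i = (sqrt(194) + m_i)/d_i with (m_0, d_0) = (0, 1). a_0 = floor(sqrt(194)) = 13, since 13^2 = 169 <= 194 < 196 = 14^2.
Iterate m_{i+1} = d_i*a_i - m_i, d_{i+1} = (194 - m_{i+1}^2)/d_i, a_{i+1} = floor((a_0 + m_{i+1})/d_{i+1}):
  m_1 = 1*13 - 0 = 13, d_1 = (194 - 13^2)/1 = 25/1 = 25, a_1 = floor((13 + 13)/25) = 1.
  m_2 = 25*1 - 13 = 12, d_2 = (194 - 12^2)/25 = 50/25 = 2, a_2 = floor((13 + 12)/2) = 12.
  m_3 = 2*12 - 12 = 12, d_3 = (194 - 12^2)/2 = 50/2 = 25, a_3 = floor((13 + 12)/25) = 1.
  m_4 = 25*1 - 12 = 13, d_4 = (194 - 13^2)/25 = 25/25 = 1, a_4 = floor((13 + 13)/1) = 26.
  m_5 = 1*26 - 13 = 13, d_5 = (194 - 13^2)/1 = 25/1 = 25: (m_5, d_5) = (m_1, d_1) = (13, 25), so from here the quotients repeat a_1, ..., a_4; the period length is 4.
Hence the expansion of sqrt(194) is a_0 = 13 followed by the repeating block 1, 12, 1, 26 (period 4).

[13; (1, 12, 1, 26)]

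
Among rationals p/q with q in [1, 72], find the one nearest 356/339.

21/20

Expand x = 356/339 as a continued fraction with the Euclidean algorithm:
  356 = 1*339 + 17, so a_0 = 1.
  339 = 19*17 + 16, so a_1 = 19.
  17 = 1*16 + 1, so a_2 = 1.
  16 = 16*1 + 0, so a_3 = 16.
so x = [1; 19, 1, 16].
Convergents (p_i = a_i*p_{i-1} + p_{i-2}, q_i = a_i*q_{i-1} + q_{i-2} with p_{-2}=0, p_{-1}=1, q_{-2}=1, q_{-1}=0), until the denominator exceeds 72:
  i=0: a_0=1, p_0 = 1*1 + 0 = 1, q_0 = 1*0 + 1 = 1.
  i=1: a_1=19, p_1 = 19*1 + 1 = 20, q_1 = 19*1 + 0 = 19.
  i=2: a_2=1, p_2 = 1*20 + 1 = 21, q_2 = 1*19 + 1 = 20.
  i=3: a_3=16, p_3 = 16*21 + 20 = 356, q_3 = 16*20 + 19 = 339.
q_3 = 339 > 72, so the last convergent with denominator <= 72 is p_2/q_2 = 21/20.
The closest fraction with denominator <= 72 is either p_2/q_2 or the intermediate fraction (k*p_2 + p_1)/(k*q_2 + q_1) with the largest k >= 1 whose denominator stays <= 72; these approach x as k grows, and every other convergent or intermediate fraction in range is farther away.
Largest k: floor((72 - q_1)/q_2) = floor((72 - 19)/20) = 2.
That gives (2*21 + 20)/(2*20 + 19) = 62/59.
Compare the errors: |x - 21/20| = |356*20 - 21*339|/(339*20) = 1/6780, and |x - 62/59| = |356*59 - 62*339|/(339*59) = 14/20001.
Cross-multiplying, 1*20001 = 20001 < 94920 = 14*6780, so 1/6780 is smaller: the convergent 21/20 is closer to x than 62/59.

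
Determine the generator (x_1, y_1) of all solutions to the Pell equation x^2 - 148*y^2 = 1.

First expand sqrt(148) as a continued fraction. With x_i = (sqrt(148) + m_i)/d_i and (m_0, d_0) = (0, 1): a_0 = floor(sqrt(148)) = 12, since 12^2 = 144 <= 148 < 169 = 13^2.
Iterate m_{i+1} = d_i*a_i - m_i, d_{i+1} = (148 - m_{i+1}^2)/d_i, a_{i+1} = floor((a_0 + m_{i+1})/d_{i+1}):
  m_1 = 1*12 - 0 = 12, d_1 = (148 - 12^2)/1 = 4/1 = 4, a_1 = floor((12 + 12)/4) = 6.
  m_2 = 4*6 - 12 = 12, d_2 = (148 - 12^2)/4 = 4/4 = 1, a_2 = floor((12 + 12)/1) = 24.
  m_3 = 1*24 - 12 = 12, d_3 = (148 - 12^2)/1 = 4/1 = 4: (m_3, d_3) = (m_1, d_1) = (12, 4), so from here the quotients repeat a_1, a_2; the period length is 2.
So sqrt(148) = [12; (6, 24)] with period length k = 2.
k is even, so the fundamental solution of x^2 - 148y^2 = 1 is (p_{k-1}, q_{k-1}) = (p_1, q_1); compute convergents through index 1.
Convergents (p_i = a_i*p_{i-1} + p_{i-2}, q_i = a_i*q_{i-1} + q_{i-2} with p_{-2}=0, p_{-1}=1, q_{-2}=1, q_{-1}=0):
  i=0: a_0=12, p_0 = 12*1 + 0 = 12, q_0 = 12*0 + 1 = 1.
  i=1: a_1=6, p_1 = 6*12 + 1 = 73, q_1 = 6*1 + 0 = 6.
Check: 73^2 - 148*6^2 = 5329 - 5328 = 1, so (x, y) = (73, 6) solves the equation, and by the theorem it is the least positive solution.

(x, y) = (73, 6)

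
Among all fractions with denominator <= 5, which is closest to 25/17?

3/2

Expand x = 25/17 as a continued fraction with the Euclidean algorithm:
  25 = 1*17 + 8, so a_0 = 1.
  17 = 2*8 + 1, so a_1 = 2.
  8 = 8*1 + 0, so a_2 = 8.
so x = [1; 2, 8].
Convergents (p_i = a_i*p_{i-1} + p_{i-2}, q_i = a_i*q_{i-1} + q_{i-2} with p_{-2}=0, p_{-1}=1, q_{-2}=1, q_{-1}=0), until the denominator exceeds 5:
  i=0: a_0=1, p_0 = 1*1 + 0 = 1, q_0 = 1*0 + 1 = 1.
  i=1: a_1=2, p_1 = 2*1 + 1 = 3, q_1 = 2*1 + 0 = 2.
  i=2: a_2=8, p_2 = 8*3 + 1 = 25, q_2 = 8*2 + 1 = 17.
q_2 = 17 > 5, so the last convergent with denominator <= 5 is p_1/q_1 = 3/2.
The closest fraction with denominator <= 5 is either p_1/q_1 or the intermediate fraction (k*p_1 + p_0)/(k*q_1 + q_0) with the largest k >= 1 whose denominator stays <= 5; these approach x as k grows, and every other convergent or intermediate fraction in range is farther away.
Largest k: floor((5 - q_0)/q_1) = floor((5 - 1)/2) = 2.
That gives (2*3 + 1)/(2*2 + 1) = 7/5.
Compare the errors: |x - 3/2| = |25*2 - 3*17|/(17*2) = 1/34, and |x - 7/5| = |25*5 - 7*17|/(17*5) = 6/85.
Cross-multiplying, 1*85 = 85 < 204 = 6*34, so 1/34 is smaller: the convergent 3/2 is closer to x than 7/5.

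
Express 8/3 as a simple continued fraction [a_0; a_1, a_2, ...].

[2; 1, 2]

Run the Euclidean algorithm on 8 and 3; the successive quotients are the partial quotients a_0, a_1, ... (each step inverts the fractional part left over by the previous one):
  8 = 2*3 + 2, so a_0 = 2.
  3 = 1*2 + 1, so a_1 = 1.
  2 = 2*1 + 0, so a_2 = 2.
The remainder reaches 0 after 3 divisions, so the expansion has 3 partial quotients, read off in order.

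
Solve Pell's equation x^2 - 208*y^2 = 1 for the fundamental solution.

(x, y) = (649, 45)

First expand sqrt(208) as a continued fraction. With x_i = (sqrt(208) + m_i)/d_i and (m_0, d_0) = (0, 1): a_0 = floor(sqrt(208)) = 14, since 14^2 = 196 <= 208 < 225 = 15^2.
Iterate m_{i+1} = d_i*a_i - m_i, d_{i+1} = (208 - m_{i+1}^2)/d_i, a_{i+1} = floor((a_0 + m_{i+1})/d_{i+1}):
  m_1 = 1*14 - 0 = 14, d_1 = (208 - 14^2)/1 = 12/1 = 12, a_1 = floor((14 + 14)/12) = 2.
  m_2 = 12*2 - 14 = 10, d_2 = (208 - 10^2)/12 = 108/12 = 9, a_2 = floor((14 + 10)/9) = 2.
  m_3 = 9*2 - 10 = 8, d_3 = (208 - 8^2)/9 = 144/9 = 16, a_3 = floor((14 + 8)/16) = 1.
  m_4 = 16*1 - 8 = 8, d_4 = (208 - 8^2)/16 = 144/16 = 9, a_4 = floor((14 + 8)/9) = 2.
  m_5 = 9*2 - 8 = 10, d_5 = (208 - 10^2)/9 = 108/9 = 12, a_5 = floor((14 + 10)/12) = 2.
  m_6 = 12*2 - 10 = 14, d_6 = (208 - 14^2)/12 = 12/12 = 1, a_6 = floor((14 + 14)/1) = 28.
  m_7 = 1*28 - 14 = 14, d_7 = (208 - 14^2)/1 = 12/1 = 12: (m_7, d_7) = (m_1, d_1) = (14, 12), so from here the quotients repeat a_1, ..., a_6; the period length is 6.
So sqrt(208) = [14; (2, 2, 1, 2, 2, 28)] with period length k = 6.
k is even, so the fundamental solution of x^2 - 208y^2 = 1 is (p_{k-1}, q_{k-1}) = (p_5, q_5); compute convergents through index 5.
Convergents (p_i = a_i*p_{i-1} + p_{i-2}, q_i = a_i*q_{i-1} + q_{i-2} with p_{-2}=0, p_{-1}=1, q_{-2}=1, q_{-1}=0):
  i=0: a_0=14, p_0 = 14*1 + 0 = 14, q_0 = 14*0 + 1 = 1.
  i=1: a_1=2, p_1 = 2*14 + 1 = 29, q_1 = 2*1 + 0 = 2.
  i=2: a_2=2, p_2 = 2*29 + 14 = 72, q_2 = 2*2 + 1 = 5.
  i=3: a_3=1, p_3 = 1*72 + 29 = 101, q_3 = 1*5 + 2 = 7.
  i=4: a_4=2, p_4 = 2*101 + 72 = 274, q_4 = 2*7 + 5 = 19.
  i=5: a_5=2, p_5 = 2*274 + 101 = 649, q_5 = 2*19 + 7 = 45.
Check: 649^2 - 208*45^2 = 421201 - 421200 = 1, so (x, y) = (649, 45) solves the equation, and by the theorem it is the least positive solution.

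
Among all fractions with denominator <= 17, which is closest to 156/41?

19/5

Expand x = 156/41 as a continued fraction with the Euclidean algorithm:
  156 = 3*41 + 33, so a_0 = 3.
  41 = 1*33 + 8, so a_1 = 1.
  33 = 4*8 + 1, so a_2 = 4.
  8 = 8*1 + 0, so a_3 = 8.
so x = [3; 1, 4, 8].
Convergents (p_i = a_i*p_{i-1} + p_{i-2}, q_i = a_i*q_{i-1} + q_{i-2} with p_{-2}=0, p_{-1}=1, q_{-2}=1, q_{-1}=0), until the denominator exceeds 17:
  i=0: a_0=3, p_0 = 3*1 + 0 = 3, q_0 = 3*0 + 1 = 1.
  i=1: a_1=1, p_1 = 1*3 + 1 = 4, q_1 = 1*1 + 0 = 1.
  i=2: a_2=4, p_2 = 4*4 + 3 = 19, q_2 = 4*1 + 1 = 5.
  i=3: a_3=8, p_3 = 8*19 + 4 = 156, q_3 = 8*5 + 1 = 41.
q_3 = 41 > 17, so the last convergent with denominator <= 17 is p_2/q_2 = 19/5.
The closest fraction with denominator <= 17 is either p_2/q_2 or the intermediate fraction (k*p_2 + p_1)/(k*q_2 + q_1) with the largest k >= 1 whose denominator stays <= 17; these approach x as k grows, and every other convergent or intermediate fraction in range is farther away.
Largest k: floor((17 - q_1)/q_2) = floor((17 - 1)/5) = 3.
That gives (3*19 + 4)/(3*5 + 1) = 61/16.
Compare the errors: |x - 19/5| = |156*5 - 19*41|/(41*5) = 1/205, and |x - 61/16| = |156*16 - 61*41|/(41*16) = 5/656.
Cross-multiplying, 1*656 = 656 < 1025 = 5*205, so 1/205 is smaller: the convergent 19/5 is closer to x than 61/16.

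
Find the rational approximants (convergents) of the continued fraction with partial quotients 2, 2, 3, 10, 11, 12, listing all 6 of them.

2/1, 5/2, 17/7, 175/72, 1942/799, 23479/9660

Using the convergent recurrence p_i = a_i*p_{i-1} + p_{i-2}, q_i = a_i*q_{i-1} + q_{i-2} with p_{-2}=0, p_{-1}=1, q_{-2}=1, q_{-1}=0:
  i=0: a_0=2, p_0 = 2*1 + 0 = 2, q_0 = 2*0 + 1 = 1.
  i=1: a_1=2, p_1 = 2*2 + 1 = 5, q_1 = 2*1 + 0 = 2.
  i=2: a_2=3, p_2 = 3*5 + 2 = 17, q_2 = 3*2 + 1 = 7.
  i=3: a_3=10, p_3 = 10*17 + 5 = 175, q_3 = 10*7 + 2 = 72.
  i=4: a_4=11, p_4 = 11*175 + 17 = 1942, q_4 = 11*72 + 7 = 799.
  i=5: a_5=12, p_5 = 12*1942 + 175 = 23479, q_5 = 12*799 + 72 = 9660.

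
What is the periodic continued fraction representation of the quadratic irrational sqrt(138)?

Write x_i = (sqrt(138) + m_i)/d_i with (m_0, d_0) = (0, 1). a_0 = floor(sqrt(138)) = 11, since 11^2 = 121 <= 138 < 144 = 12^2.
Iterate m_{i+1} = d_i*a_i - m_i, d_{i+1} = (138 - m_{i+1}^2)/d_i, a_{i+1} = floor((a_0 + m_{i+1})/d_{i+1}):
  m_1 = 1*11 - 0 = 11, d_1 = (138 - 11^2)/1 = 17/1 = 17, a_1 = floor((11 + 11)/17) = 1.
  m_2 = 17*1 - 11 = 6, d_2 = (138 - 6^2)/17 = 102/17 = 6, a_2 = floor((11 + 6)/6) = 2.
  m_3 = 6*2 - 6 = 6, d_3 = (138 - 6^2)/6 = 102/6 = 17, a_3 = floor((11 + 6)/17) = 1.
  m_4 = 17*1 - 6 = 11, d_4 = (138 - 11^2)/17 = 17/17 = 1, a_4 = floor((11 + 11)/1) = 22.
  m_5 = 1*22 - 11 = 11, d_5 = (138 - 11^2)/1 = 17/1 = 17: (m_5, d_5) = (m_1, d_1) = (11, 17), so from here the quotients repeat a_1, ..., a_4; the period length is 4.
Hence the expansion of sqrt(138) is a_0 = 11 followed by the repeating block 1, 2, 1, 22 (period 4).

[11; (1, 2, 1, 22)]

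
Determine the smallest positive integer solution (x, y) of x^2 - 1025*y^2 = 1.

(x, y) = (2049, 64)

First expand sqrt(1025) as a continued fraction. With x_i = (sqrt(1025) + m_i)/d_i and (m_0, d_0) = (0, 1): a_0 = floor(sqrt(1025)) = 32, since 32^2 = 1024 <= 1025 < 1089 = 33^2.
Iterate m_{i+1} = d_i*a_i - m_i, d_{i+1} = (1025 - m_{i+1}^2)/d_i, a_{i+1} = floor((a_0 + m_{i+1})/d_{i+1}):
  m_1 = 1*32 - 0 = 32, d_1 = (1025 - 32^2)/1 = 1/1 = 1, a_1 = floor((32 + 32)/1) = 64.
  m_2 = 1*64 - 32 = 32, d_2 = (1025 - 32^2)/1 = 1/1 = 1: (m_2, d_2) = (m_1, d_1) = (32, 1), so from here the quotient a_1 repeats; the period length is 1.
So sqrt(1025) = [32; (64)] with period length k = 1.
k is odd, so (p_{k-1}, q_{k-1}) only solves x^2 - 1025y^2 = -1 and the fundamental solution of x^2 - 1025y^2 = 1 is (p_{2k-1}, q_{2k-1}) = (p_1, q_1); compute convergents through index 1, running through the period twice.
Convergents (p_i = a_i*p_{i-1} + p_{i-2}, q_i = a_i*q_{i-1} + q_{i-2} with p_{-2}=0, p_{-1}=1, q_{-2}=1, q_{-1}=0):
  i=0: a_0=32, p_0 = 32*1 + 0 = 32, q_0 = 32*0 + 1 = 1.
  i=1: a_1=64, p_1 = 64*32 + 1 = 2049, q_1 = 64*1 + 0 = 64.
Indeed p_0^2 - 1025*q_0^2 = 1024 - 1025 = -1, not +1.
Check: 2049^2 - 1025*64^2 = 4198401 - 4198400 = 1, so (x, y) = (2049, 64) solves the equation, and by the theorem it is the least positive solution.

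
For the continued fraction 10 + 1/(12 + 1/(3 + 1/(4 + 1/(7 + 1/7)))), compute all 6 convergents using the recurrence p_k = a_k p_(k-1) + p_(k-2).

10/1, 121/12, 373/37, 1613/160, 11664/1157, 83261/8259

Using the convergent recurrence p_i = a_i*p_{i-1} + p_{i-2}, q_i = a_i*q_{i-1} + q_{i-2} with p_{-2}=0, p_{-1}=1, q_{-2}=1, q_{-1}=0:
  i=0: a_0=10, p_0 = 10*1 + 0 = 10, q_0 = 10*0 + 1 = 1.
  i=1: a_1=12, p_1 = 12*10 + 1 = 121, q_1 = 12*1 + 0 = 12.
  i=2: a_2=3, p_2 = 3*121 + 10 = 373, q_2 = 3*12 + 1 = 37.
  i=3: a_3=4, p_3 = 4*373 + 121 = 1613, q_3 = 4*37 + 12 = 160.
  i=4: a_4=7, p_4 = 7*1613 + 373 = 11664, q_4 = 7*160 + 37 = 1157.
  i=5: a_5=7, p_5 = 7*11664 + 1613 = 83261, q_5 = 7*1157 + 160 = 8259.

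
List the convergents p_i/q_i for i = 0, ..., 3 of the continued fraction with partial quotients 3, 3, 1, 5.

3/1, 10/3, 13/4, 75/23

Using the convergent recurrence p_i = a_i*p_{i-1} + p_{i-2}, q_i = a_i*q_{i-1} + q_{i-2} with p_{-2}=0, p_{-1}=1, q_{-2}=1, q_{-1}=0:
  i=0: a_0=3, p_0 = 3*1 + 0 = 3, q_0 = 3*0 + 1 = 1.
  i=1: a_1=3, p_1 = 3*3 + 1 = 10, q_1 = 3*1 + 0 = 3.
  i=2: a_2=1, p_2 = 1*10 + 3 = 13, q_2 = 1*3 + 1 = 4.
  i=3: a_3=5, p_3 = 5*13 + 10 = 75, q_3 = 5*4 + 3 = 23.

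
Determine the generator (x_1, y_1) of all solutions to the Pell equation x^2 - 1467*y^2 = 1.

(x, y) = (64080026, 1673045)

First expand sqrt(1467) as a continued fraction. With x_i = (sqrt(1467) + m_i)/d_i and (m_0, d_0) = (0, 1): a_0 = floor(sqrt(1467)) = 38, since 38^2 = 1444 <= 1467 < 1521 = 39^2.
Iterate m_{i+1} = d_i*a_i - m_i, d_{i+1} = (1467 - m_{i+1}^2)/d_i, a_{i+1} = floor((a_0 + m_{i+1})/d_{i+1}):
  m_1 = 1*38 - 0 = 38, d_1 = (1467 - 38^2)/1 = 23/1 = 23, a_1 = floor((38 + 38)/23) = 3.
  m_2 = 23*3 - 38 = 31, d_2 = (1467 - 31^2)/23 = 506/23 = 22, a_2 = floor((38 + 31)/22) = 3.
  m_3 = 22*3 - 31 = 35, d_3 = (1467 - 35^2)/22 = 242/22 = 11, a_3 = floor((38 + 35)/11) = 6.
  m_4 = 11*6 - 35 = 31, d_4 = (1467 - 31^2)/11 = 506/11 = 46, a_4 = floor((38 + 31)/46) = 1.
  m_5 = 46*1 - 31 = 15, d_5 = (1467 - 15^2)/46 = 1242/46 = 27, a_5 = floor((38 + 15)/27) = 1.
  m_6 = 27*1 - 15 = 12, d_6 = (1467 - 12^2)/27 = 1323/27 = 49, a_6 = floor((38 + 12)/49) = 1.
  m_7 = 49*1 - 12 = 37, d_7 = (1467 - 37^2)/49 = 98/49 = 2, a_7 = floor((38 + 37)/2) = 37.
  m_8 = 2*37 - 37 = 37, d_8 = (1467 - 37^2)/2 = 98/2 = 49, a_8 = floor((38 + 37)/49) = 1.
  m_9 = 49*1 - 37 = 12, d_9 = (1467 - 12^2)/49 = 1323/49 = 27, a_9 = floor((38 + 12)/27) = 1.
  m_10 = 27*1 - 12 = 15, d_10 = (1467 - 15^2)/27 = 1242/27 = 46, a_10 = floor((38 + 15)/46) = 1.
  m_11 = 46*1 - 15 = 31, d_11 = (1467 - 31^2)/46 = 506/46 = 11, a_11 = floor((38 + 31)/11) = 6.
  m_12 = 11*6 - 31 = 35, d_12 = (1467 - 35^2)/11 = 242/11 = 22, a_12 = floor((38 + 35)/22) = 3.
  m_13 = 22*3 - 35 = 31, d_13 = (1467 - 31^2)/22 = 506/22 = 23, a_13 = floor((38 + 31)/23) = 3.
  m_14 = 23*3 - 31 = 38, d_14 = (1467 - 38^2)/23 = 23/23 = 1, a_14 = floor((38 + 38)/1) = 76.
  m_15 = 1*76 - 38 = 38, d_15 = (1467 - 38^2)/1 = 23/1 = 23: (m_15, d_15) = (m_1, d_1) = (38, 23), so from here the quotients repeat a_1, ..., a_14; the period length is 14.
So sqrt(1467) = [38; (3, 3, 6, 1, 1, 1, 37, 1, 1, 1, 6, 3, 3, 76)] with period length k = 14.
k is even, so the fundamental solution of x^2 - 1467y^2 = 1 is (p_{k-1}, q_{k-1}) = (p_13, q_13); compute convergents through index 13.
Convergents (p_i = a_i*p_{i-1} + p_{i-2}, q_i = a_i*q_{i-1} + q_{i-2} with p_{-2}=0, p_{-1}=1, q_{-2}=1, q_{-1}=0):
  i=0: a_0=38, p_0 = 38*1 + 0 = 38, q_0 = 38*0 + 1 = 1.
  i=1: a_1=3, p_1 = 3*38 + 1 = 115, q_1 = 3*1 + 0 = 3.
  i=2: a_2=3, p_2 = 3*115 + 38 = 383, q_2 = 3*3 + 1 = 10.
  i=3: a_3=6, p_3 = 6*383 + 115 = 2413, q_3 = 6*10 + 3 = 63.
  i=4: a_4=1, p_4 = 1*2413 + 383 = 2796, q_4 = 1*63 + 10 = 73.
  i=5: a_5=1, p_5 = 1*2796 + 2413 = 5209, q_5 = 1*73 + 63 = 136.
  i=6: a_6=1, p_6 = 1*5209 + 2796 = 8005, q_6 = 1*136 + 73 = 209.
  i=7: a_7=37, p_7 = 37*8005 + 5209 = 301394, q_7 = 37*209 + 136 = 7869.
  i=8: a_8=1, p_8 = 1*301394 + 8005 = 309399, q_8 = 1*7869 + 209 = 8078.
  i=9: a_9=1, p_9 = 1*309399 + 301394 = 610793, q_9 = 1*8078 + 7869 = 15947.
  i=10: a_10=1, p_10 = 1*610793 + 309399 = 920192, q_10 = 1*15947 + 8078 = 24025.
  i=11: a_11=6, p_11 = 6*920192 + 610793 = 6131945, q_11 = 6*24025 + 15947 = 160097.
  i=12: a_12=3, p_12 = 3*6131945 + 920192 = 19316027, q_12 = 3*160097 + 24025 = 504316.
  i=13: a_13=3, p_13 = 3*19316027 + 6131945 = 64080026, q_13 = 3*504316 + 160097 = 1673045.
Check: 64080026^2 - 1467*1673045^2 = 4106249732160676 - 4106249732160675 = 1, so (x, y) = (64080026, 1673045) solves the equation, and by the theorem it is the least positive solution.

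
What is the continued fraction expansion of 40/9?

Run the Euclidean algorithm on 40 and 9; the successive quotients are the partial quotients a_0, a_1, ... (each step inverts the fractional part left over by the previous one):
  40 = 4*9 + 4, so a_0 = 4.
  9 = 2*4 + 1, so a_1 = 2.
  4 = 4*1 + 0, so a_2 = 4.
The remainder reaches 0 after 3 divisions, so the expansion has 3 partial quotients, read off in order.

[4; 2, 4]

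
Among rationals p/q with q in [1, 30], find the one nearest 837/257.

Expand x = 837/257 as a continued fraction with the Euclidean algorithm:
  837 = 3*257 + 66, so a_0 = 3.
  257 = 3*66 + 59, so a_1 = 3.
  66 = 1*59 + 7, so a_2 = 1.
  59 = 8*7 + 3, so a_3 = 8.
  7 = 2*3 + 1, so a_4 = 2.
  3 = 3*1 + 0, so a_5 = 3.
so x = [3; 3, 1, 8, 2, 3].
Convergents (p_i = a_i*p_{i-1} + p_{i-2}, q_i = a_i*q_{i-1} + q_{i-2} with p_{-2}=0, p_{-1}=1, q_{-2}=1, q_{-1}=0), until the denominator exceeds 30:
  i=0: a_0=3, p_0 = 3*1 + 0 = 3, q_0 = 3*0 + 1 = 1.
  i=1: a_1=3, p_1 = 3*3 + 1 = 10, q_1 = 3*1 + 0 = 3.
  i=2: a_2=1, p_2 = 1*10 + 3 = 13, q_2 = 1*3 + 1 = 4.
  i=3: a_3=8, p_3 = 8*13 + 10 = 114, q_3 = 8*4 + 3 = 35.
q_3 = 35 > 30, so the last convergent with denominator <= 30 is p_2/q_2 = 13/4.
The closest fraction with denominator <= 30 is either p_2/q_2 or the intermediate fraction (k*p_2 + p_1)/(k*q_2 + q_1) with the largest k >= 1 whose denominator stays <= 30; these approach x as k grows, and every other convergent or intermediate fraction in range is farther away.
Largest k: floor((30 - q_1)/q_2) = floor((30 - 3)/4) = 6.
That gives (6*13 + 10)/(6*4 + 3) = 88/27.
Compare the errors: |x - 13/4| = |837*4 - 13*257|/(257*4) = 7/1028, and |x - 88/27| = |837*27 - 88*257|/(257*27) = 17/6939.
Cross-multiplying, 17*1028 = 17476 < 48573 = 7*6939, so 17/6939 is smaller: the intermediate fraction 88/27 is closer to x than 13/4.

88/27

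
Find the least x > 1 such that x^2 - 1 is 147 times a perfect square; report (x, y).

First expand sqrt(147) as a continued fraction. With x_i = (sqrt(147) + m_i)/d_i and (m_0, d_0) = (0, 1): a_0 = floor(sqrt(147)) = 12, since 12^2 = 144 <= 147 < 169 = 13^2.
Iterate m_{i+1} = d_i*a_i - m_i, d_{i+1} = (147 - m_{i+1}^2)/d_i, a_{i+1} = floor((a_0 + m_{i+1})/d_{i+1}):
  m_1 = 1*12 - 0 = 12, d_1 = (147 - 12^2)/1 = 3/1 = 3, a_1 = floor((12 + 12)/3) = 8.
  m_2 = 3*8 - 12 = 12, d_2 = (147 - 12^2)/3 = 3/3 = 1, a_2 = floor((12 + 12)/1) = 24.
  m_3 = 1*24 - 12 = 12, d_3 = (147 - 12^2)/1 = 3/1 = 3: (m_3, d_3) = (m_1, d_1) = (12, 3), so from here the quotients repeat a_1, a_2; the period length is 2.
So sqrt(147) = [12; (8, 24)] with period length k = 2.
k is even, so the fundamental solution of x^2 - 147y^2 = 1 is (p_{k-1}, q_{k-1}) = (p_1, q_1); compute convergents through index 1.
Convergents (p_i = a_i*p_{i-1} + p_{i-2}, q_i = a_i*q_{i-1} + q_{i-2} with p_{-2}=0, p_{-1}=1, q_{-2}=1, q_{-1}=0):
  i=0: a_0=12, p_0 = 12*1 + 0 = 12, q_0 = 12*0 + 1 = 1.
  i=1: a_1=8, p_1 = 8*12 + 1 = 97, q_1 = 8*1 + 0 = 8.
Check: 97^2 - 147*8^2 = 9409 - 9408 = 1, so (x, y) = (97, 8) solves the equation, and by the theorem it is the least positive solution.

(x, y) = (97, 8)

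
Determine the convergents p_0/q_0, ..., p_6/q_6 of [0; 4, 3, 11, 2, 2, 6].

Using the convergent recurrence p_i = a_i*p_{i-1} + p_{i-2}, q_i = a_i*q_{i-1} + q_{i-2} with p_{-2}=0, p_{-1}=1, q_{-2}=1, q_{-1}=0:
  i=0: a_0=0, p_0 = 0*1 + 0 = 0, q_0 = 0*0 + 1 = 1.
  i=1: a_1=4, p_1 = 4*0 + 1 = 1, q_1 = 4*1 + 0 = 4.
  i=2: a_2=3, p_2 = 3*1 + 0 = 3, q_2 = 3*4 + 1 = 13.
  i=3: a_3=11, p_3 = 11*3 + 1 = 34, q_3 = 11*13 + 4 = 147.
  i=4: a_4=2, p_4 = 2*34 + 3 = 71, q_4 = 2*147 + 13 = 307.
  i=5: a_5=2, p_5 = 2*71 + 34 = 176, q_5 = 2*307 + 147 = 761.
  i=6: a_6=6, p_6 = 6*176 + 71 = 1127, q_6 = 6*761 + 307 = 4873.

0/1, 1/4, 3/13, 34/147, 71/307, 176/761, 1127/4873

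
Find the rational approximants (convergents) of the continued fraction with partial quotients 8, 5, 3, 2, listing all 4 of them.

8/1, 41/5, 131/16, 303/37

Using the convergent recurrence p_i = a_i*p_{i-1} + p_{i-2}, q_i = a_i*q_{i-1} + q_{i-2} with p_{-2}=0, p_{-1}=1, q_{-2}=1, q_{-1}=0:
  i=0: a_0=8, p_0 = 8*1 + 0 = 8, q_0 = 8*0 + 1 = 1.
  i=1: a_1=5, p_1 = 5*8 + 1 = 41, q_1 = 5*1 + 0 = 5.
  i=2: a_2=3, p_2 = 3*41 + 8 = 131, q_2 = 3*5 + 1 = 16.
  i=3: a_3=2, p_3 = 2*131 + 41 = 303, q_3 = 2*16 + 5 = 37.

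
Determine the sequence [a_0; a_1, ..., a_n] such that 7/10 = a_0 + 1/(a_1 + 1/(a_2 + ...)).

[0; 1, 2, 3]

Run the Euclidean algorithm on 7 and 10; the successive quotients are the partial quotients a_0, a_1, ... (each step inverts the fractional part left over by the previous one):
  7 = 0*10 + 7, so a_0 = 0.
  10 = 1*7 + 3, so a_1 = 1.
  7 = 2*3 + 1, so a_2 = 2.
  3 = 3*1 + 0, so a_3 = 3.
The remainder reaches 0 after 4 divisions, so the expansion has 4 partial quotients, read off in order.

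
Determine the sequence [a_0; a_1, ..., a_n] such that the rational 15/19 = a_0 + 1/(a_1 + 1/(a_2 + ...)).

[0; 1, 3, 1, 3]

Run the Euclidean algorithm on 15 and 19; the successive quotients are the partial quotients a_0, a_1, ... (each step inverts the fractional part left over by the previous one):
  15 = 0*19 + 15, so a_0 = 0.
  19 = 1*15 + 4, so a_1 = 1.
  15 = 3*4 + 3, so a_2 = 3.
  4 = 1*3 + 1, so a_3 = 1.
  3 = 3*1 + 0, so a_4 = 3.
The remainder reaches 0 after 5 divisions, so the expansion has 5 partial quotients, read off in order.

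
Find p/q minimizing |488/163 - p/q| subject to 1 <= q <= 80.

Expand x = 488/163 as a continued fraction with the Euclidean algorithm:
  488 = 2*163 + 162, so a_0 = 2.
  163 = 1*162 + 1, so a_1 = 1.
  162 = 162*1 + 0, so a_2 = 162.
so x = [2; 1, 162].
Convergents (p_i = a_i*p_{i-1} + p_{i-2}, q_i = a_i*q_{i-1} + q_{i-2} with p_{-2}=0, p_{-1}=1, q_{-2}=1, q_{-1}=0), until the denominator exceeds 80:
  i=0: a_0=2, p_0 = 2*1 + 0 = 2, q_0 = 2*0 + 1 = 1.
  i=1: a_1=1, p_1 = 1*2 + 1 = 3, q_1 = 1*1 + 0 = 1.
  i=2: a_2=162, p_2 = 162*3 + 2 = 488, q_2 = 162*1 + 1 = 163.
q_2 = 163 > 80, so the last convergent with denominator <= 80 is p_1/q_1 = 3/1.
The closest fraction with denominator <= 80 is either p_1/q_1 or the intermediate fraction (k*p_1 + p_0)/(k*q_1 + q_0) with the largest k >= 1 whose denominator stays <= 80; these approach x as k grows, and every other convergent or intermediate fraction in range is farther away.
Largest k: floor((80 - q_0)/q_1) = floor((80 - 1)/1) = 79.
That gives (79*3 + 2)/(79*1 + 1) = 239/80.
Compare the errors: |x - 3/1| = |488*1 - 3*163|/(163*1) = 1/163, and |x - 239/80| = |488*80 - 239*163|/(163*80) = 83/13040.
Cross-multiplying, 1*13040 = 13040 < 13529 = 83*163, so 1/163 is smaller: the convergent 3/1 is closer to x than 239/80.

3/1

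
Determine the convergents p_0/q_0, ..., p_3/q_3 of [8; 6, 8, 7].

8/1, 49/6, 400/49, 2849/349

Using the convergent recurrence p_i = a_i*p_{i-1} + p_{i-2}, q_i = a_i*q_{i-1} + q_{i-2} with p_{-2}=0, p_{-1}=1, q_{-2}=1, q_{-1}=0:
  i=0: a_0=8, p_0 = 8*1 + 0 = 8, q_0 = 8*0 + 1 = 1.
  i=1: a_1=6, p_1 = 6*8 + 1 = 49, q_1 = 6*1 + 0 = 6.
  i=2: a_2=8, p_2 = 8*49 + 8 = 400, q_2 = 8*6 + 1 = 49.
  i=3: a_3=7, p_3 = 7*400 + 49 = 2849, q_3 = 7*49 + 6 = 349.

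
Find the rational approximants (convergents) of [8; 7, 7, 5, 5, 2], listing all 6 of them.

Using the convergent recurrence p_i = a_i*p_{i-1} + p_{i-2}, q_i = a_i*q_{i-1} + q_{i-2} with p_{-2}=0, p_{-1}=1, q_{-2}=1, q_{-1}=0:
  i=0: a_0=8, p_0 = 8*1 + 0 = 8, q_0 = 8*0 + 1 = 1.
  i=1: a_1=7, p_1 = 7*8 + 1 = 57, q_1 = 7*1 + 0 = 7.
  i=2: a_2=7, p_2 = 7*57 + 8 = 407, q_2 = 7*7 + 1 = 50.
  i=3: a_3=5, p_3 = 5*407 + 57 = 2092, q_3 = 5*50 + 7 = 257.
  i=4: a_4=5, p_4 = 5*2092 + 407 = 10867, q_4 = 5*257 + 50 = 1335.
  i=5: a_5=2, p_5 = 2*10867 + 2092 = 23826, q_5 = 2*1335 + 257 = 2927.

8/1, 57/7, 407/50, 2092/257, 10867/1335, 23826/2927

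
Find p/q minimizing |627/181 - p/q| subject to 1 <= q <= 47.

Expand x = 627/181 as a continued fraction with the Euclidean algorithm:
  627 = 3*181 + 84, so a_0 = 3.
  181 = 2*84 + 13, so a_1 = 2.
  84 = 6*13 + 6, so a_2 = 6.
  13 = 2*6 + 1, so a_3 = 2.
  6 = 6*1 + 0, so a_4 = 6.
so x = [3; 2, 6, 2, 6].
Convergents (p_i = a_i*p_{i-1} + p_{i-2}, q_i = a_i*q_{i-1} + q_{i-2} with p_{-2}=0, p_{-1}=1, q_{-2}=1, q_{-1}=0), until the denominator exceeds 47:
  i=0: a_0=3, p_0 = 3*1 + 0 = 3, q_0 = 3*0 + 1 = 1.
  i=1: a_1=2, p_1 = 2*3 + 1 = 7, q_1 = 2*1 + 0 = 2.
  i=2: a_2=6, p_2 = 6*7 + 3 = 45, q_2 = 6*2 + 1 = 13.
  i=3: a_3=2, p_3 = 2*45 + 7 = 97, q_3 = 2*13 + 2 = 28.
  i=4: a_4=6, p_4 = 6*97 + 45 = 627, q_4 = 6*28 + 13 = 181.
q_4 = 181 > 47, so the last convergent with denominator <= 47 is p_3/q_3 = 97/28.
The closest fraction with denominator <= 47 is either p_3/q_3 or the intermediate fraction (k*p_3 + p_2)/(k*q_3 + q_2) with the largest k >= 1 whose denominator stays <= 47; these approach x as k grows, and every other convergent or intermediate fraction in range is farther away.
Largest k: floor((47 - q_2)/q_3) = floor((47 - 13)/28) = 1.
That gives (1*97 + 45)/(1*28 + 13) = 142/41.
Compare the errors: |x - 97/28| = |627*28 - 97*181|/(181*28) = 1/5068, and |x - 142/41| = |627*41 - 142*181|/(181*41) = 5/7421.
Cross-multiplying, 1*7421 = 7421 < 25340 = 5*5068, so 1/5068 is smaller: the convergent 97/28 is closer to x than 142/41.

97/28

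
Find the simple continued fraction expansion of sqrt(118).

[10; (1, 6, 3, 2, 10, 2, 3, 6, 1, 20)]

Write x_i = (sqrt(118) + m_i)/d_i with (m_0, d_0) = (0, 1). a_0 = floor(sqrt(118)) = 10, since 10^2 = 100 <= 118 < 121 = 11^2.
Iterate m_{i+1} = d_i*a_i - m_i, d_{i+1} = (118 - m_{i+1}^2)/d_i, a_{i+1} = floor((a_0 + m_{i+1})/d_{i+1}):
  m_1 = 1*10 - 0 = 10, d_1 = (118 - 10^2)/1 = 18/1 = 18, a_1 = floor((10 + 10)/18) = 1.
  m_2 = 18*1 - 10 = 8, d_2 = (118 - 8^2)/18 = 54/18 = 3, a_2 = floor((10 + 8)/3) = 6.
  m_3 = 3*6 - 8 = 10, d_3 = (118 - 10^2)/3 = 18/3 = 6, a_3 = floor((10 + 10)/6) = 3.
  m_4 = 6*3 - 10 = 8, d_4 = (118 - 8^2)/6 = 54/6 = 9, a_4 = floor((10 + 8)/9) = 2.
  m_5 = 9*2 - 8 = 10, d_5 = (118 - 10^2)/9 = 18/9 = 2, a_5 = floor((10 + 10)/2) = 10.
  m_6 = 2*10 - 10 = 10, d_6 = (118 - 10^2)/2 = 18/2 = 9, a_6 = floor((10 + 10)/9) = 2.
  m_7 = 9*2 - 10 = 8, d_7 = (118 - 8^2)/9 = 54/9 = 6, a_7 = floor((10 + 8)/6) = 3.
  m_8 = 6*3 - 8 = 10, d_8 = (118 - 10^2)/6 = 18/6 = 3, a_8 = floor((10 + 10)/3) = 6.
  m_9 = 3*6 - 10 = 8, d_9 = (118 - 8^2)/3 = 54/3 = 18, a_9 = floor((10 + 8)/18) = 1.
  m_10 = 18*1 - 8 = 10, d_10 = (118 - 10^2)/18 = 18/18 = 1, a_10 = floor((10 + 10)/1) = 20.
  m_11 = 1*20 - 10 = 10, d_11 = (118 - 10^2)/1 = 18/1 = 18: (m_11, d_11) = (m_1, d_1) = (10, 18), so from here the quotients repeat a_1, ..., a_10; the period length is 10.
Hence the expansion of sqrt(118) is a_0 = 10 followed by the repeating block 1, 6, 3, 2, 10, 2, 3, 6, 1, 20 (period 10).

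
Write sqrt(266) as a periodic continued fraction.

[16; (3, 4, 3, 32)]

Write x_i = (sqrt(266) + m_i)/d_i with (m_0, d_0) = (0, 1). a_0 = floor(sqrt(266)) = 16, since 16^2 = 256 <= 266 < 289 = 17^2.
Iterate m_{i+1} = d_i*a_i - m_i, d_{i+1} = (266 - m_{i+1}^2)/d_i, a_{i+1} = floor((a_0 + m_{i+1})/d_{i+1}):
  m_1 = 1*16 - 0 = 16, d_1 = (266 - 16^2)/1 = 10/1 = 10, a_1 = floor((16 + 16)/10) = 3.
  m_2 = 10*3 - 16 = 14, d_2 = (266 - 14^2)/10 = 70/10 = 7, a_2 = floor((16 + 14)/7) = 4.
  m_3 = 7*4 - 14 = 14, d_3 = (266 - 14^2)/7 = 70/7 = 10, a_3 = floor((16 + 14)/10) = 3.
  m_4 = 10*3 - 14 = 16, d_4 = (266 - 16^2)/10 = 10/10 = 1, a_4 = floor((16 + 16)/1) = 32.
  m_5 = 1*32 - 16 = 16, d_5 = (266 - 16^2)/1 = 10/1 = 10: (m_5, d_5) = (m_1, d_1) = (16, 10), so from here the quotients repeat a_1, ..., a_4; the period length is 4.
Hence the expansion of sqrt(266) is a_0 = 16 followed by the repeating block 3, 4, 3, 32 (period 4).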